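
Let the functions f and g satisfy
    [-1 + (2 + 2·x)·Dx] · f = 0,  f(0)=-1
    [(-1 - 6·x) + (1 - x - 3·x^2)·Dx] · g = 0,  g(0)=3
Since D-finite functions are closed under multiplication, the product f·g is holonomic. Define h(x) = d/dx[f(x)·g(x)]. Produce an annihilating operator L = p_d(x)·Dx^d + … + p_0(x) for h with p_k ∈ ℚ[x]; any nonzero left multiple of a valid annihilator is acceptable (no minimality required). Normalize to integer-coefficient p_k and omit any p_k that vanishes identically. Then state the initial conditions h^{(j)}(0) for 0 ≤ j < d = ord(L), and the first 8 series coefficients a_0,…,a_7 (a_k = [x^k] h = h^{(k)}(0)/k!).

f: a_k = -1, -1/2, 1/8, -1/16, 5/128, -7/256, 21/1024, -33/2048, …
g: a_k = 3, 3, 12, 21, 57, 120, 291, 651, …
f·g: L₀ = L_f ⊗_s L_g, ord ≤ 1·1.
h₀' ⇒ L via d/dx closure of L₀.
L = (35 + 162·x + 381·x^2 + 390·x^3 + 135·x^4) + (-6 - 26·x + 6·x^2 + 122·x^3 + 150·x^4 + 54·x^5)·Dx  (order 1).
h: a_k = -9/2, -105/4, -1287/16, -8457/32, -187635/256, -1059039/512, -11247411/2048, -59596329/4096, …
ICs: h(0) = -9/2.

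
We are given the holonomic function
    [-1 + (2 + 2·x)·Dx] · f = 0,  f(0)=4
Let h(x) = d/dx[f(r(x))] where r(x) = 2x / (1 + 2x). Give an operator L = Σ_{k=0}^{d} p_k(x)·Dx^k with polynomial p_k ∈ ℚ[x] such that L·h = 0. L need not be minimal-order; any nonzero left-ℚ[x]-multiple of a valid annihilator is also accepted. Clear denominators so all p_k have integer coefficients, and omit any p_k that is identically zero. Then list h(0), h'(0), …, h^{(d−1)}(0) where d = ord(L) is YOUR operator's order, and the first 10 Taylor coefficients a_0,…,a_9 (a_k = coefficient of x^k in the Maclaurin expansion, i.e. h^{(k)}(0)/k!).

f: a_k = 4, 2, -1/2, 1/4, -5/32, 7/64, -21/256, 33/512, -429/8192, 715/16384, …
Change of var in L_f (x↦r) gives L₀.
Differentiate: ansatz ord ≤ ord L₀ ⇒ L.
L = (-5 - 16·x) + (-1 - 6·x - 8·x^2)·Dx  (order 1).
h: a_k = 4, -20, 78, -282, 1995/2, -7059/2, 50435/4, -182461/4, 5347827/32, -19815255/32, …
ICs: h(0) = 4.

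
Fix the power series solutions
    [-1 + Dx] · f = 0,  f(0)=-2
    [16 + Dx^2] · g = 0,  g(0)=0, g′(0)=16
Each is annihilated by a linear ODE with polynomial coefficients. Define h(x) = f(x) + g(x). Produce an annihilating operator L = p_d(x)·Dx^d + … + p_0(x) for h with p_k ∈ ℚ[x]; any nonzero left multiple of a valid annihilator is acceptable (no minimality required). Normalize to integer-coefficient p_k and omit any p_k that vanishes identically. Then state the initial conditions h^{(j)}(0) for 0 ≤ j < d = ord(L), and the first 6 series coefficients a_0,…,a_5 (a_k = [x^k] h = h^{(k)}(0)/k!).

L = -16 + 16·Dx - Dx^2 + Dx^3  (order 3).
h: a_k = -2, 14, -1, -43, -1/12, 2047/60, …
ICs: h(0) = -2, h′(0) = 14, h′′(0) = -2.

f: a_k = -2, -2, -1, -1/3, -1/12, -1/60, …
g: a_k = 0, 16, 0, -128/3, 0, 512/15, …
f+g: L₀ = lclm(L_f,L_g), ord ≤ 1+2.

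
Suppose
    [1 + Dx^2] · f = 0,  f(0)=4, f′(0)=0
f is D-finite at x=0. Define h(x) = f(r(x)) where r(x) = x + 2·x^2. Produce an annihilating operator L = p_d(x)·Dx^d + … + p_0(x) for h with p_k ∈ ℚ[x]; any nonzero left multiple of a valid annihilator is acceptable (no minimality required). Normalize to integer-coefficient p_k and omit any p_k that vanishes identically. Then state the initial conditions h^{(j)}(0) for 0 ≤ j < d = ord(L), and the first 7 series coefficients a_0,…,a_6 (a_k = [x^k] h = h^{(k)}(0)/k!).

L = (1 + 12·x + 48·x^2 + 64·x^3) - 4·Dx + (1 + 4·x)·Dx^2  (order 2).
h: a_k = 4, 0, -2, -8, -47/6, 4/3, 719/180, …
ICs: h(0) = 4, h′(0) = 0.

f: a_k = 4, 0, -2, 0, 1/6, 0, -1/180, …
Substitute x→r, Dx→(1/r')Dx; clear ⇒ L₀.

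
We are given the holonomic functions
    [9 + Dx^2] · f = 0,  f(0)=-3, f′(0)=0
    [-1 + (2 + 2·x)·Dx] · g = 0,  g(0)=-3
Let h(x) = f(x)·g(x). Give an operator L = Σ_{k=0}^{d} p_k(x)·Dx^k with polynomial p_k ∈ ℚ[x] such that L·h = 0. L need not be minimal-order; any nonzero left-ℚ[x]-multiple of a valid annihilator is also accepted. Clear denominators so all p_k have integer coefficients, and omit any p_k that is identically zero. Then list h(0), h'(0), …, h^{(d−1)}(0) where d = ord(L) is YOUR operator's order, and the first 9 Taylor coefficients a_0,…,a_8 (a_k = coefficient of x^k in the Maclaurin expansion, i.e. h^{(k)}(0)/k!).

L = (39 + 72·x + 36·x^2) + (-4 - 4·x)·Dx + (4 + 8·x + 4·x^2)·Dx^2  (order 2).
h: a_k = 9, 9/2, -333/8, -315/16, 4491/128, 3303/256, -58941/5120, -37071/10240, 2442609/1146880, …
ICs: h(0) = 9, h′(0) = 9/2.

f: a_k = -3, 0, 27/2, 0, -81/8, 0, 243/80, 0, -2187/4480, …
g: a_k = -3, -3/2, 3/8, -3/16, 15/128, -21/256, 63/1024, -99/2048, 1287/32768, …
Product ⇒ symmetric product L₀, ord ≤ 2.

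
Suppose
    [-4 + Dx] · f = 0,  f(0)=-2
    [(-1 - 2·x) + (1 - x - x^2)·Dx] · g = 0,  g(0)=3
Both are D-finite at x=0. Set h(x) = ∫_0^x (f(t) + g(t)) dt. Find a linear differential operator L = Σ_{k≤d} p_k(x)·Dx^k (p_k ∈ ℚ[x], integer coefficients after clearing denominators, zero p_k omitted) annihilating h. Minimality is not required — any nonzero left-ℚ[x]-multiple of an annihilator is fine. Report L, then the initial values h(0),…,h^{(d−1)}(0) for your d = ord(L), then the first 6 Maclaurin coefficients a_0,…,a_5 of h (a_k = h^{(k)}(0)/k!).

L = (8·x + 72·x^2 + 32·x^3)·Dx + (12 - 38·x - 22·x^2 + 32·x^3 + 16·x^4)·Dx^2 + (-3 + 9·x + x^2 - 10·x^3 - 4·x^4)·Dx^3  (order 3).
h: a_k = 0, 1, -5/2, -10/3, -37/12, -19/15, …
ICs: h(0) = 0, h′(0) = 1, h′′(0) = -5.

f: a_k = -2, -8, -16, -64/3, -64/3, -256/15, …
g: a_k = 3, 3, 6, 9, 15, 24, …
Weyl lclm of L_f,L_g ⇒ L₀ (ord ≤ 2).
∫: right-multiply L₀ by Dx.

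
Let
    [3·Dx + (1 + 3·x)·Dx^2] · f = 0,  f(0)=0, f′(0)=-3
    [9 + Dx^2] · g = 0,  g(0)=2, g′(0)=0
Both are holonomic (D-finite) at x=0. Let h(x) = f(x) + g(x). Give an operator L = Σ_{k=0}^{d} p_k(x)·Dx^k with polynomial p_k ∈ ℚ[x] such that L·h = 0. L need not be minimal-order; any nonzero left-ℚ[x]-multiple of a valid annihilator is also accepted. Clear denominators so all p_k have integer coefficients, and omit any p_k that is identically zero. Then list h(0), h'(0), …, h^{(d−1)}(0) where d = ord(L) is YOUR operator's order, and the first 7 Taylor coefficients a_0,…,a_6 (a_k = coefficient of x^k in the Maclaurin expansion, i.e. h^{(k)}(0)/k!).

f: a_k = 0, -3, 9/2, -9, 81/4, -243/5, 243/2, …
g: a_k = 2, 0, -9, 0, 27/4, 0, -81/40, …
Sum ⇒ L₀ = lclm(L_f,L_g) in ℚ(x)⟨Dx⟩.
L = (63 + 54·x + 81·x^2)·Dx + (9 + 45·x + 81·x^2 + 81·x^3)·Dx^2 + (7 + 6·x + 9·x^2)·Dx^3 + (1 + 5·x + 9·x^2 + 9·x^3)·Dx^4  (order 4).
h: a_k = 2, -3, -9/2, -9, 27, -243/5, 4779/40, …
ICs: h(0) = 2, h′(0) = -3, h′′(0) = -9, h′′′(0) = -54.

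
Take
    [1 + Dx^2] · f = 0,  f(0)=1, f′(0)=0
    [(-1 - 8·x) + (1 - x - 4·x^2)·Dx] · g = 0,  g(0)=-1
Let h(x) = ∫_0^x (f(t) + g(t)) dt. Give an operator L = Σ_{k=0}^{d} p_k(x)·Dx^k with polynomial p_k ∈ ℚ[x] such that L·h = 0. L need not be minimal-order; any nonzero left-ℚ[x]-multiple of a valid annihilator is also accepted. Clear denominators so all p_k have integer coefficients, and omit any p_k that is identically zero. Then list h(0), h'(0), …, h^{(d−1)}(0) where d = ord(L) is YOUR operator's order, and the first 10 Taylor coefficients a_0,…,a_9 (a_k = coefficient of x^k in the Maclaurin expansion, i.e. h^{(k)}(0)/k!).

L = (-55 - 486·x - 553·x^2 - 1488·x^3 - 80·x^4 - 128·x^5)·Dx + (11 + 11·x + 23·x^2 - 169·x^3 - 348·x^4 - 48·x^5 - 64·x^6)·Dx^2 + (-55 - 486·x - 553·x^2 - 1488·x^3 - 80·x^4 - 128·x^5)·Dx^3 + (11 + 11·x + 23·x^2 - 169·x^3 - 348·x^4 - 48·x^5 - 64·x^6)·Dx^4  (order 4).
h: a_k = 0, 0, -1/2, -11/6, -9/4, -139/24, -65/6, -130321/5040, -441/8, -46972799/362880, …
ICs: h(0) = 0, h′(0) = 0, h′′(0) = -1, h′′′(0) = -11.

f: a_k = 1, 0, -1/2, 0, 1/24, 0, -1/720, 0, 1/40320, 0, …
g: a_k = -1, -1, -5, -9, -29, -65, -181, -441, -1165, -2929, …
f+g: L₀ = lclm(L_f,L_g), ord ≤ 2+1.
∫: right-multiply L₀ by Dx.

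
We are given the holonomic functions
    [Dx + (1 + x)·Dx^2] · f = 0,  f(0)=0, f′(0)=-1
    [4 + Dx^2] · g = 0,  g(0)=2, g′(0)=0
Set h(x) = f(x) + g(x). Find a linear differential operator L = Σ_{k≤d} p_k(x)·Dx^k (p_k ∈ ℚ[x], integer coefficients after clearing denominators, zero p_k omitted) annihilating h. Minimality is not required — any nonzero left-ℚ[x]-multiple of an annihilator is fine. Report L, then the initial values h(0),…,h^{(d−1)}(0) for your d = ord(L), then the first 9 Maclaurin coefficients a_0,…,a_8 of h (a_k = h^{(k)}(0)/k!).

f: a_k = 0, -1, 1/2, -1/3, 1/4, -1/5, 1/6, -1/7, 1/8, …
g: a_k = 2, 0, -4, 0, 4/3, 0, -8/45, 0, 4/315, …
h₀=f+g: left-lcm gives L₀, ord ≤ 4.
L = (20 + 16·x + 8·x^2)·Dx + (12 + 28·x + 24·x^2 + 8·x^3)·Dx^2 + (5 + 4·x + 2·x^2)·Dx^3 + (3 + 7·x + 6·x^2 + 2·x^3)·Dx^4  (order 4).
h: a_k = 2, -1, -7/2, -1/3, 19/12, -1/5, -1/90, -1/7, 347/2520, …
ICs: h(0) = 2, h′(0) = -1, h′′(0) = -7, h′′′(0) = -2.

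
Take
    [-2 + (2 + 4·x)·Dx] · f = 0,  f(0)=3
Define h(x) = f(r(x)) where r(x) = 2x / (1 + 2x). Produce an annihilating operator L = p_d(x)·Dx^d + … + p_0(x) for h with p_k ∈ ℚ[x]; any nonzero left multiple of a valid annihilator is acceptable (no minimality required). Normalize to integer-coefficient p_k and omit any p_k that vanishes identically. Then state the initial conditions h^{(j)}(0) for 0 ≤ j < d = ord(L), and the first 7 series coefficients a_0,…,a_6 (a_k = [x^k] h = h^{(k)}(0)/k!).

L = -2 + (1 + 8·x + 12·x^2)·Dx  (order 1).
h: a_k = 3, 6, -18, 60, -222, 900, -3924, …
ICs: h(0) = 3.

f: a_k = 3, 3, -3/2, 3/2, -15/8, 21/8, -63/16, …
Substitute x→r, Dx→(1/r')Dx; clear ⇒ L₀.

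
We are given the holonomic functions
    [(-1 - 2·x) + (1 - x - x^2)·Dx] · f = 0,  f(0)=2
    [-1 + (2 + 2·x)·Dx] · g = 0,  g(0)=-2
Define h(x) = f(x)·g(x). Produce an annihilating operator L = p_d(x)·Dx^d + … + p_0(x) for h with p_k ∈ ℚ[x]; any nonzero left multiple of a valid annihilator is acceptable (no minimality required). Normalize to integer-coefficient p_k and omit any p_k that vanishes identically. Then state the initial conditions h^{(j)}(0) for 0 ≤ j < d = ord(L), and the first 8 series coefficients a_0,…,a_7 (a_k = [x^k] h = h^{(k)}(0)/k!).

f: a_k = 2, 2, 4, 6, 10, 16, 26, 42, …
g: a_k = -2, -1, 1/4, -1/8, 5/64, -7/128, 21/512, -33/1024, …
L₀ := L_f ⊗_s L_g (sym. prod.), ord ≤ 1.
L = (3 + 5·x + 3·x^2) + (-2 + 4·x^2 + 2·x^3)·Dx  (order 1).
h: a_k = -4, -6, -19/2, -63/4, -803/32, -2621/64, -16887/256, -54775/512, …
ICs: h(0) = -4.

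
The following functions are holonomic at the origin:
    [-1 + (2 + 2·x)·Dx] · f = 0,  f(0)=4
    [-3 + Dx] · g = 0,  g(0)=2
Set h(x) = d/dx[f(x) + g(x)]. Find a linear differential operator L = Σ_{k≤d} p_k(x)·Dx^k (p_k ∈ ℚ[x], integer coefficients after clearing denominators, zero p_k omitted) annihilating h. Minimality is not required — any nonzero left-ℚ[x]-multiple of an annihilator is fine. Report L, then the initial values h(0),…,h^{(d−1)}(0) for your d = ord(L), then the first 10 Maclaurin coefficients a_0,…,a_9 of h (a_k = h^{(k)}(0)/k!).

L = (-27 - 18·x) + (-33 - 72·x - 36·x^2)·Dx + (14 + 26·x + 12·x^2)·Dx^2  (order 2).
h: a_k = 8, 17, 111/4, 211/8, 1331/64, 7461/640, 16707/2560, 78297/35840, 785097/573440, -52177/1146880, …
ICs: h(0) = 8, h′(0) = 17.

f: a_k = 4, 2, -1/2, 1/4, -5/32, 7/64, -21/256, 33/512, -429/8192, 715/16384, …
g: a_k = 2, 6, 9, 9, 27/4, 81/20, 81/40, 243/280, 729/2240, 243/2240, …
h₀=f+g: left-lcm gives L₀, ord ≤ 2.
h₀' ⇒ L via d/dx closure of L₀.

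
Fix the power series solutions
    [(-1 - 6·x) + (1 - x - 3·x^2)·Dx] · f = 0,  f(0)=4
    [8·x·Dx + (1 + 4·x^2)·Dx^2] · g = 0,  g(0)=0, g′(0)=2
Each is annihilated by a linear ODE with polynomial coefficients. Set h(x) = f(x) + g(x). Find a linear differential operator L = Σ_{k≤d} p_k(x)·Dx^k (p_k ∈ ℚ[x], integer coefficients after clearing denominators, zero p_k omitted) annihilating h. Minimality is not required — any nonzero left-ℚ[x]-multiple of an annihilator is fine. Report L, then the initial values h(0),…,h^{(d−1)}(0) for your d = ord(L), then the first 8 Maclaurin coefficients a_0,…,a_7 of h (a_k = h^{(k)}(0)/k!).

f: a_k = 4, 4, 16, 28, 76, 160, 388, 868, …
g: a_k = 0, 2, 0, -8/3, 0, 32/5, 0, -128/7, …
Weyl lclm of L_f,L_g ⇒ L₀ (ord ≤ 3).
L = (-32 + 128·x + 1488·x^2 + 2880·x^3 + 8424·x^4 + 2592·x^6)·Dx + (25 + 160·x + 214·x^2 + 1188·x^3 + 2628·x^4 + 6264·x^5 + 432·x^6 + 2592·x^7)·Dx^2 + (-4 - 9·x - 54·x^2 + 66·x^3 + x^4 + 444·x^5 + 720·x^6 + 144·x^7 + 432·x^8)·Dx^3  (order 3).
h: a_k = 4, 6, 16, 76/3, 76, 832/5, 388, 5948/7, …
ICs: h(0) = 4, h′(0) = 6, h′′(0) = 32.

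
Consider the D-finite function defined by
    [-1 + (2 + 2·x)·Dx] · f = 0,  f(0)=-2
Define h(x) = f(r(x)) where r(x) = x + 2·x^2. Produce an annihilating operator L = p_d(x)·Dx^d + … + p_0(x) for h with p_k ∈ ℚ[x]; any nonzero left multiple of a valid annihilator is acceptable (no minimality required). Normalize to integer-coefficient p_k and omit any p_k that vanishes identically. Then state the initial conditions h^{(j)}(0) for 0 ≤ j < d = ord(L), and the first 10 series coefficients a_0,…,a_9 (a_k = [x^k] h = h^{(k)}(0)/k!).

f: a_k = -2, -1, 1/4, -1/8, 5/64, -7/128, 21/512, -33/1024, 429/16384, -715/32768, …
L₀ from L_f via x↦r, Dx↦r'^{-1}Dx.
L = (-1 - 4·x) + (2 + 2·x + 4·x^2)·Dx  (order 1).
h: a_k = -2, -1, -7/4, 7/8, 21/64, -119/128, 189/512, 791/1024, -17843/16384, -4011/32768, …
ICs: h(0) = -2.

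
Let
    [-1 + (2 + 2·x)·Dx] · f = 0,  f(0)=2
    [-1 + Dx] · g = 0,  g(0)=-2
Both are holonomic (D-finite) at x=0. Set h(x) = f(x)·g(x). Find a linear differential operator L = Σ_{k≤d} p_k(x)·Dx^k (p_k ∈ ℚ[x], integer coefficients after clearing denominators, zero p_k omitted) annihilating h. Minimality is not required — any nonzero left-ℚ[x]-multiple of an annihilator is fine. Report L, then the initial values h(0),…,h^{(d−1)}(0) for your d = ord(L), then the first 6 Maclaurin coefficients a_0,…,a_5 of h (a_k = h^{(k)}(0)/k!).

f: a_k = 2, 1, -1/4, 1/8, -5/64, 7/128, …
g: a_k = -2, -2, -1, -1/3, -1/12, -1/60, …
Product ⇒ symmetric product L₀, ord ≤ 1.
L = (-3 - 2·x) + (2 + 2·x)·Dx  (order 1).
h: a_k = -4, -6, -7/2, -17/12, -11/32, -107/960, …
ICs: h(0) = -4.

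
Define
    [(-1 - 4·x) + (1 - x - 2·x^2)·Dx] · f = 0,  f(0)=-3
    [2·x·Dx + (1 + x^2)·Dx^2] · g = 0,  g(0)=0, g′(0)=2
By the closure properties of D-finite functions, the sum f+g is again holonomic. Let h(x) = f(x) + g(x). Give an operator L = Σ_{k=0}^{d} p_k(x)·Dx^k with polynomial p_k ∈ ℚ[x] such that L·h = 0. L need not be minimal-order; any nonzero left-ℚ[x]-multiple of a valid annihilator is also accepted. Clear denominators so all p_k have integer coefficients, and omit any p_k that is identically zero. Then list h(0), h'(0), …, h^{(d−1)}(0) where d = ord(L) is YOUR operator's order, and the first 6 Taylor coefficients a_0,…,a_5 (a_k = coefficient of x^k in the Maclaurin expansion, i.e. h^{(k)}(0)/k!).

L = (-6 + 24·x + 162·x^2 + 240·x^3 + 384·x^4 + 48·x^6)·Dx + (16 + 74·x + 88·x^2 + 226·x^3 + 212·x^4 + 304·x^5 + 12·x^6 + 48·x^7)·Dx^2 + (-3 - 4·x - 8·x^2 + 28·x^3 + 27·x^4 + 36·x^5 + 40·x^6 + 4·x^7 + 8·x^8)·Dx^3  (order 3).
h: a_k = -3, -1, -9, -47/3, -33, -313/5, …
ICs: h(0) = -3, h′(0) = -1, h′′(0) = -18.

f: a_k = -3, -3, -9, -15, -33, -63, …
g: a_k = 0, 2, 0, -2/3, 0, 2/5, …
Weyl lclm of L_f,L_g ⇒ L₀ (ord ≤ 3).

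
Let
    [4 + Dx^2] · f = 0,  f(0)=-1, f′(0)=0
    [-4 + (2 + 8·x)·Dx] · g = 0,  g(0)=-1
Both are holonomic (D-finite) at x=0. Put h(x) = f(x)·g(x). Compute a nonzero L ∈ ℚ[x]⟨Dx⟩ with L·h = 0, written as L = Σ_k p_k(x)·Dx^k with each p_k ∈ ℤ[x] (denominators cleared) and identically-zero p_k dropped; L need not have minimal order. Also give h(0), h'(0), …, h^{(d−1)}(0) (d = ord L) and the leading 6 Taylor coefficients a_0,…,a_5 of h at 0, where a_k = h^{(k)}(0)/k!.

L = (16 + 32·x + 64·x^2) + (-4 - 16·x)·Dx + (1 + 8·x + 16·x^2)·Dx^2  (order 2).
h: a_k = 1, 2, -4, 0, -16/3, 64/3, …
ICs: h(0) = 1, h′(0) = 2.

f: a_k = -1, 0, 2, 0, -2/3, 0, …
g: a_k = -1, -2, 2, -4, 10, -28, …
Sym-product of L_f,L_g gives L₀ (≤ ord 2).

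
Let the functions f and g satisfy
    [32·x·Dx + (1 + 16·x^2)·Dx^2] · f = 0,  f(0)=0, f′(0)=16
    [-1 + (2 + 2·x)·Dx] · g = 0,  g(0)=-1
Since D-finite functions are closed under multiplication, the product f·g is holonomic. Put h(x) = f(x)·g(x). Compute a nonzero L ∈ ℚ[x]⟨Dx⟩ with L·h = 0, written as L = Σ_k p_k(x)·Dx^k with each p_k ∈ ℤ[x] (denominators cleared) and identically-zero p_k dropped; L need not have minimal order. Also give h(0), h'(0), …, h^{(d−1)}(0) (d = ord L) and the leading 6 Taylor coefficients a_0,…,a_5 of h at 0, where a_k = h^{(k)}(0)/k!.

L = (3 - 64·x - 16·x^2) + (-4 + 124·x + 192·x^2 + 64·x^3)·Dx + (4 + 8·x + 68·x^2 + 128·x^3 + 64·x^4)·Dx^2  (order 2).
h: a_k = 0, -16, -8, 262/3, 125/3, -99509/120, …
ICs: h(0) = 0, h′(0) = -16.

f: a_k = 0, 16, 0, -256/3, 0, 4096/5, …
g: a_k = -1, -1/2, 1/8, -1/16, 5/128, -7/256, …
h₀=f·g: eliminate ⇒ L₀, order ≤ 2·1.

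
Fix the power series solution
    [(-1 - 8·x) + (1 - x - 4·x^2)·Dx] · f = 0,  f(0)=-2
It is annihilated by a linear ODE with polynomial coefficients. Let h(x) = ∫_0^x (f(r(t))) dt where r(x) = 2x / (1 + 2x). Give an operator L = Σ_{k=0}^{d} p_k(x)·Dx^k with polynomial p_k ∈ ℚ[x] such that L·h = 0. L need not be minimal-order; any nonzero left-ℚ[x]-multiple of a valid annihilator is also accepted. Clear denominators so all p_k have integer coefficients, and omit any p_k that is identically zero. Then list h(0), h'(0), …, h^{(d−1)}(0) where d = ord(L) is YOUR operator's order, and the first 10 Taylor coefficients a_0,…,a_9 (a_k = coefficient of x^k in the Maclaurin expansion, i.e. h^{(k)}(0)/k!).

L = (2 + 36·x)·Dx + (-1 - 4·x + 12·x^2 + 32·x^3)·Dx^2  (order 2).
h: a_k = 0, -2, -2, -32/3, 0, -512/5, 512/3, -10240/7, 4608, -237568/9, …
ICs: h(0) = 0, h′(0) = -2.

f: a_k = -2, -2, -10, -18, -58, -130, -362, -882, -2330, -5858, …
Substitute x→r, Dx→(1/r')Dx; clear ⇒ L₀.
∫: right-multiply L₀ by Dx.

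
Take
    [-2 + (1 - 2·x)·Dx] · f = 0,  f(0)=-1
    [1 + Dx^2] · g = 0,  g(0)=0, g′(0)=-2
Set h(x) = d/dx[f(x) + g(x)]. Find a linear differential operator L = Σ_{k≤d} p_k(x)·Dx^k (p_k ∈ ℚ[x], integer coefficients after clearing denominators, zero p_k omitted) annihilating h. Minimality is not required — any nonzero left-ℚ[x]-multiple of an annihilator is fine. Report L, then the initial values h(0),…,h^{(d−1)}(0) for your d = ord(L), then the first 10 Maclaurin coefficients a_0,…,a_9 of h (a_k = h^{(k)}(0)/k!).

L = (196 - 16·x + 16·x^2) + (-25 + 54·x - 12·x^2 + 8·x^3)·Dx + (196 - 16·x + 16·x^2)·Dx^2 + (-25 + 54·x - 12·x^2 + 8·x^3)·Dx^3  (order 3).
h: a_k = -4, -8, -23, -64, -1921/12, -384, -322559/360, -2048, -92897281/20160, -10240, …
ICs: h(0) = -4, h′(0) = -8, h′′(0) = -46.

f: a_k = -1, -2, -4, -8, -16, -32, -64, -128, -256, -512, …
g: a_k = 0, -2, 0, 1/3, 0, -1/60, 0, 1/2520, 0, -1/181440, …
f+g: L₀ = lclm(L_f,L_g), ord ≤ 1+2.
h=h₀': d/dx-closure on L₀ ⇒ L.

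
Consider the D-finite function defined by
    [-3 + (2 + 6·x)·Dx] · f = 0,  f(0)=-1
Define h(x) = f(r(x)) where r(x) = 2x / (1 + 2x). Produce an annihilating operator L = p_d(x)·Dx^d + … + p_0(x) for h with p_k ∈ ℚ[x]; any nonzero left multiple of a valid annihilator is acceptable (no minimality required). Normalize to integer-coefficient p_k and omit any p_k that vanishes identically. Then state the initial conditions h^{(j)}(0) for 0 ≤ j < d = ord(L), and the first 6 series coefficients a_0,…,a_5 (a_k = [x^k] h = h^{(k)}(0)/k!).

f: a_k = -1, -3/2, 9/8, -27/16, 405/128, -1701/256, …
L₀ from L_f via x↦r, Dx↦r'^{-1}Dx.
L = -3 + (1 + 10·x + 16·x^2)·Dx  (order 1).
h: a_k = -1, -3, 21/2, -87/2, 1677/8, -9069/8, …
ICs: h(0) = -1.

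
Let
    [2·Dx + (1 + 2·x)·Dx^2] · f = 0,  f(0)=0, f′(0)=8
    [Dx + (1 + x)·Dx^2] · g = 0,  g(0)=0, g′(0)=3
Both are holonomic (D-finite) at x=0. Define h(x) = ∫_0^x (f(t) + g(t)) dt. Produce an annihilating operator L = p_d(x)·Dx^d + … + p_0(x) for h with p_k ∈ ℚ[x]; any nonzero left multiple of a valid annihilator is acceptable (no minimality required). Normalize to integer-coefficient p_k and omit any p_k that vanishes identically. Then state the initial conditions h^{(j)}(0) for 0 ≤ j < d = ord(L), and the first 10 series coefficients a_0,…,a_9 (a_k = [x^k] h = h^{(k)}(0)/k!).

f: a_k = 0, 8, -8, 32/3, -16, 128/5, -128/3, 512/7, -128, 2048/9, …
g: a_k = 0, 3, -3/2, 1, -3/4, 3/5, -1/2, 3/7, -3/8, 1/3, …
f+g: L₀ = lclm(L_f,L_g), ord ≤ 2+2.
h=∫₀ˣh₀: take L = L₀·Dx.
L = 4·Dx^2 + (6 + 8·x)·Dx^3 + (1 + 3·x + 2·x^2)·Dx^4  (order 4).
h: a_k = 0, 0, 11/2, -19/6, 35/12, -67/20, 131/30, -37/6, 515/56, -1027/72, …
ICs: h(0) = 0, h′(0) = 0, h′′(0) = 11, h′′′(0) = -19.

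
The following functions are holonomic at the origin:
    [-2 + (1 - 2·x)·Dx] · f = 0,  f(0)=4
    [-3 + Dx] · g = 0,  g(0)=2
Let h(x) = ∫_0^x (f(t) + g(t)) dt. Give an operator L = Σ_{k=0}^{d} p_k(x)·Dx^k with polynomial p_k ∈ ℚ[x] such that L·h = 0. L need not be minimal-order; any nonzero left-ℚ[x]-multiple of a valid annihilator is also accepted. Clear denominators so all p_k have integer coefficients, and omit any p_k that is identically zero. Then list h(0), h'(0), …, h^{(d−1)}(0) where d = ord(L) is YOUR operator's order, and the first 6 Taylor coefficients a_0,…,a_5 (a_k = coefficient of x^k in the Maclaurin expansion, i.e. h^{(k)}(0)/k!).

f: a_k = 4, 8, 16, 32, 64, 128, …
g: a_k = 2, 6, 9, 9, 27/4, 81/20, …
f+g: L₀ = lclm(L_f,L_g), ord ≤ 1+1.
Integrate: L := L₀·Dx.
L = (-6 - 36·x)·Dx + (-1 + 36·x - 36·x^2)·Dx^2 + (1 - 8·x + 12·x^2)·Dx^3  (order 3).
h: a_k = 0, 6, 7, 25/3, 41/4, 283/20, …
ICs: h(0) = 0, h′(0) = 6, h′′(0) = 14.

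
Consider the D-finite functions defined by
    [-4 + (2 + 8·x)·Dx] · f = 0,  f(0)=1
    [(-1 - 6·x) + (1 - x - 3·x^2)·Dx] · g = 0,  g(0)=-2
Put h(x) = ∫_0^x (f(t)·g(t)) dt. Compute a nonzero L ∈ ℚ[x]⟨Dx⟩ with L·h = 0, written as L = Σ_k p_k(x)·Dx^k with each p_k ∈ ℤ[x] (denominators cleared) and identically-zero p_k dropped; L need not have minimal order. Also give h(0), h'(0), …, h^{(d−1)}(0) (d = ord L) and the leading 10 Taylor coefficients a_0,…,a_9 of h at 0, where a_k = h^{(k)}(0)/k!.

f: a_k = 1, 2, -2, 4, -10, 28, -84, 264, -858, 2860, …
g: a_k = -2, -2, -8, -14, -38, -80, -194, -434, -1016, -2318, …
Sym-product of L_f,L_g gives L₀ (≤ ord 1).
∫: right-multiply L₀ by Dx.
L = (3 + 8·x + 18·x^2)·Dx + (-1 - 3·x + 7·x^2 + 12·x^3)·Dx^2  (order 2).
h: a_k = 0, -2, -3, -8/3, -17/2, -38/5, -98/3, -142/7, -629/4, 32/9, …
ICs: h(0) = 0, h′(0) = -2.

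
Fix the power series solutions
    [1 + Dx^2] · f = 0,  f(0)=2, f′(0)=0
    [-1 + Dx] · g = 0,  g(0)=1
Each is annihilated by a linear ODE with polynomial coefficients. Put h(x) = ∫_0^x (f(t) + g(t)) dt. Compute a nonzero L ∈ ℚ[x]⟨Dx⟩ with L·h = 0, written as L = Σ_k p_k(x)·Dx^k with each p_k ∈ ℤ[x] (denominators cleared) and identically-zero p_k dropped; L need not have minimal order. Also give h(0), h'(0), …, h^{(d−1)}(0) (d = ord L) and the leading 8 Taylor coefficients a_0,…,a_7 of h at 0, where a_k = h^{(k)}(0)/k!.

L = -Dx + Dx^2 - Dx^3 + Dx^4  (order 4).
h: a_k = 0, 3, 1/2, -1/6, 1/24, 1/40, 1/720, -1/5040, …
ICs: h(0) = 0, h′(0) = 3, h′′(0) = 1, h′′′(0) = -1.

f: a_k = 2, 0, -1, 0, 1/12, 0, -1/360, 0, …
g: a_k = 1, 1, 1/2, 1/6, 1/24, 1/120, 1/720, 1/5040, …
Sum ⇒ L₀ = lclm(L_f,L_g) in ℚ(x)⟨Dx⟩.
h=∫h₀ ⇒ L = L₀·Dx.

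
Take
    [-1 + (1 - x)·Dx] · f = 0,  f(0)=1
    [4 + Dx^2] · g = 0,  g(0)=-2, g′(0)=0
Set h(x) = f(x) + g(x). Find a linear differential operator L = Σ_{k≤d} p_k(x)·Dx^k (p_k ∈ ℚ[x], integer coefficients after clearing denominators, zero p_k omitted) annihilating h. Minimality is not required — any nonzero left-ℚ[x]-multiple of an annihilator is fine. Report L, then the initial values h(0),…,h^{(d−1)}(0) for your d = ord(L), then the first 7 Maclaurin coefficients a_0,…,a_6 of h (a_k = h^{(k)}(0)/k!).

f: a_k = 1, 1, 1, 1, 1, 1, 1, …
g: a_k = -2, 0, 4, 0, -4/3, 0, 8/45, …
h₀=f+g: left-lcm gives L₀, ord ≤ 3.
L = (20 - 16·x + 8·x^2) + (-12 + 28·x - 24·x^2 + 8·x^3)·Dx + (5 - 4·x + 2·x^2)·Dx^2 + (-3 + 7·x - 6·x^2 + 2·x^3)·Dx^3  (order 3).
h: a_k = -1, 1, 5, 1, -1/3, 1, 53/45, …
ICs: h(0) = -1, h′(0) = 1, h′′(0) = 10.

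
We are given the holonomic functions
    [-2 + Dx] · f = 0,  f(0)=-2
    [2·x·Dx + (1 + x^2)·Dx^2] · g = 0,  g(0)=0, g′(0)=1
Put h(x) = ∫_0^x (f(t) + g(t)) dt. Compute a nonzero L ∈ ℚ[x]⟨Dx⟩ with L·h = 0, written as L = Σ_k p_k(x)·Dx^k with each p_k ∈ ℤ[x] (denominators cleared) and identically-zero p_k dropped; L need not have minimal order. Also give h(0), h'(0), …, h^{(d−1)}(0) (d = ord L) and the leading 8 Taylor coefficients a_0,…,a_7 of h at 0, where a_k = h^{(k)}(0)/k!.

L = (2 - 4·x - 6·x^2 - 4·x^3)·Dx^2 + (-3 - x^2 - 2·x^4)·Dx^3 + (1 + x + 2·x^2 + x^3 + x^4)·Dx^4  (order 4).
h: a_k = 0, -2, -3/2, -4/3, -3/4, -4/15, -1/18, -8/315, …
ICs: h(0) = 0, h′(0) = -2, h′′(0) = -3, h′′′(0) = -8.

f: a_k = -2, -4, -4, -8/3, -4/3, -8/15, -8/45, -16/315, …
g: a_k = 0, 1, 0, -1/3, 0, 1/5, 0, -1/7, …
f+g: L₀ = lclm(L_f,L_g), ord ≤ 1+2.
Integrate: L := L₀·Dx.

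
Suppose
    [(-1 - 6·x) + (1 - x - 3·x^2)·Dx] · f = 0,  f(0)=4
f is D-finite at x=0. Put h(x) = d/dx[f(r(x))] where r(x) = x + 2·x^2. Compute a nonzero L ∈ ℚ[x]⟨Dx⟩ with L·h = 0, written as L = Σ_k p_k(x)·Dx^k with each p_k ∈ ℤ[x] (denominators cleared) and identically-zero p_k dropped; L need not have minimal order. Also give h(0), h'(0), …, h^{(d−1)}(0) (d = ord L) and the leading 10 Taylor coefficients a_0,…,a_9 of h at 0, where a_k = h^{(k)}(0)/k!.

L = (12 + 102·x + 366·x^2 + 1008·x^3 + 2808·x^4 + 4320·x^5 + 2880·x^6) + (-1 - 9·x - 21·x^2 + 50·x^3 + 360·x^4 + 792·x^5 + 1008·x^6 + 576·x^7)·Dx  (order 1).
h: a_k = 4, 48, 276, 1232, 5520, 24216, 100492, 411840, 1664460, 6630440, …
ICs: h(0) = 4.

f: a_k = 4, 4, 16, 28, 76, 160, 388, 868, 2032, 4636, …
h₀=f(r): pull back L_f along r ⇒ L₀.
h=h₀': d/dx-closure on L₀ ⇒ L.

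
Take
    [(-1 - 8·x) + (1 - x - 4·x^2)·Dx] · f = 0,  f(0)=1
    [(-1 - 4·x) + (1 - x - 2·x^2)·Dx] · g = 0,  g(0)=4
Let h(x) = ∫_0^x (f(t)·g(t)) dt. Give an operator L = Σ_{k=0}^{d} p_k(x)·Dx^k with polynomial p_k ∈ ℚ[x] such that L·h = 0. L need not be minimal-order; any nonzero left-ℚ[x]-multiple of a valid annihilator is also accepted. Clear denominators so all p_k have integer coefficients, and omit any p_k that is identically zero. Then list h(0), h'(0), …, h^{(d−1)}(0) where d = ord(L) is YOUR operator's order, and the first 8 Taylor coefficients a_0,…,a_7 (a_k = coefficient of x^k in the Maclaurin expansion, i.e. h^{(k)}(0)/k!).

L = (-2 - 10·x + 18·x^2 + 32·x^3)·Dx + (1 - 2·x - 5·x^2 + 6·x^3 + 8·x^4)·Dx^2  (order 2).
h: a_k = 0, 4, 4, 12, 22, 276/5, 356/3, 284, …
ICs: h(0) = 0, h′(0) = 4.

f: a_k = 1, 1, 5, 9, 29, 65, 181, 441, …
g: a_k = 4, 4, 12, 20, 44, 84, 172, 340, …
L₀ := L_f ⊗_s L_g (sym. prod.), ord ≤ 1.
h=∫₀ˣh₀: take L = L₀·Dx.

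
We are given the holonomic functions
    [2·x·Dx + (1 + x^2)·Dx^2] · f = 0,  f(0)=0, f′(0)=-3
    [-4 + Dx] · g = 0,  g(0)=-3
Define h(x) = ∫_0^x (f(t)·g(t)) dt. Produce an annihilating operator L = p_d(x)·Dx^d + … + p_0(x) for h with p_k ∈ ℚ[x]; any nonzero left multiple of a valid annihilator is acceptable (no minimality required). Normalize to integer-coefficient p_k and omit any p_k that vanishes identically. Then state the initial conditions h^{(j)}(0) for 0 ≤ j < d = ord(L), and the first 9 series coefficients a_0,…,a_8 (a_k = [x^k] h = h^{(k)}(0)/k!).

L = (16 - 8·x + 16·x^2)·Dx + (-8 + 2·x - 8·x^2)·Dx^2 + (1 + x^2)·Dx^3  (order 3).
h: a_k = 0, 0, 9/2, 12, 69/4, 84/5, 123/10, 52/7, 1131/280, …
ICs: h(0) = 0, h′(0) = 0, h′′(0) = 9.

f: a_k = 0, -3, 0, 1, 0, -3/5, 0, 3/7, 0, …
g: a_k = -3, -12, -24, -32, -32, -128/5, -256/15, -1024/105, -512/105, …
L₀ := L_f ⊗_s L_g (sym. prod.), ord ≤ 2.
h=∫h₀ ⇒ L = L₀·Dx.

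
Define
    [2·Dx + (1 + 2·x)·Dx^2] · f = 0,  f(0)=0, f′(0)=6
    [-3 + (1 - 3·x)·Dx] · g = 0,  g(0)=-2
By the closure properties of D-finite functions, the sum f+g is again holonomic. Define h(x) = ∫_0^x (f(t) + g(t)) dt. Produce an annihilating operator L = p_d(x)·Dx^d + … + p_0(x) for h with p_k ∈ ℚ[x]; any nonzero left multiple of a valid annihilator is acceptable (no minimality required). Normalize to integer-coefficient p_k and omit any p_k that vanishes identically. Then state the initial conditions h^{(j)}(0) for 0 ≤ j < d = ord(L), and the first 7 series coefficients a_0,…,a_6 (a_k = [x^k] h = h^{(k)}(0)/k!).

f: a_k = 0, 6, -6, 8, -12, 96/5, -32, …
g: a_k = -2, -6, -18, -54, -162, -486, -1458, …
L₀ := lclm(L_f,L_g); ord L₀ ≤ 2+1.
h=∫₀ˣh₀: take L = L₀·Dx.
L = (-78 - 36·x)·Dx^2 + (-23 - 132·x - 72·x^2)·Dx^3 + (4 - x - 27·x^2 - 18·x^3)·Dx^4  (order 4).
h: a_k = 0, -2, 0, -8, -23/2, -174/5, -389/5, …
ICs: h(0) = 0, h′(0) = -2, h′′(0) = 0, h′′′(0) = -48.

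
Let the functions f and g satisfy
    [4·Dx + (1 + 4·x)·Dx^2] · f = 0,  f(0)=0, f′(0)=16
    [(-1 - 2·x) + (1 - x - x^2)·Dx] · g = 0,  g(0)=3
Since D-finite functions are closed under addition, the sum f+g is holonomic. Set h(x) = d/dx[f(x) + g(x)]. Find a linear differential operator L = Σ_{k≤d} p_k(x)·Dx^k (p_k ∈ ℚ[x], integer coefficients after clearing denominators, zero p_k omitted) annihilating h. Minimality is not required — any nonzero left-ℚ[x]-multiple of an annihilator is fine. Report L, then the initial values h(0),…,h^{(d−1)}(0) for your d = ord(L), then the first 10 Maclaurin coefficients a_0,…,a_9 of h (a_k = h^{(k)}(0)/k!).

L = (-100 - 272·x - 392·x^2 - 144·x^3 - 96·x^4) + (7 - 96·x - 434·x^2 - 540·x^3 - 304·x^4 - 160·x^5)·Dx + (4 + 25·x + 28·x^2 - 46·x^3 - 73·x^4 - 76·x^5 - 32·x^6)·Dx^2  (order 2).
h: a_k = 19, -52, 283, -964, 4216, -16150, 65977, -261328, 1050061, -4191634, …
ICs: h(0) = 19, h′(0) = -52.

f: a_k = 0, 16, -32, 256/3, -256, 4096/5, -8192/3, 65536/7, -32768, 1048576/9, …
g: a_k = 3, 3, 6, 9, 15, 24, 39, 63, 102, 165, …
L₀ := lclm(L_f,L_g); ord L₀ ≤ 2+1.
h=h₀': d/dx-closure on L₀ ⇒ L.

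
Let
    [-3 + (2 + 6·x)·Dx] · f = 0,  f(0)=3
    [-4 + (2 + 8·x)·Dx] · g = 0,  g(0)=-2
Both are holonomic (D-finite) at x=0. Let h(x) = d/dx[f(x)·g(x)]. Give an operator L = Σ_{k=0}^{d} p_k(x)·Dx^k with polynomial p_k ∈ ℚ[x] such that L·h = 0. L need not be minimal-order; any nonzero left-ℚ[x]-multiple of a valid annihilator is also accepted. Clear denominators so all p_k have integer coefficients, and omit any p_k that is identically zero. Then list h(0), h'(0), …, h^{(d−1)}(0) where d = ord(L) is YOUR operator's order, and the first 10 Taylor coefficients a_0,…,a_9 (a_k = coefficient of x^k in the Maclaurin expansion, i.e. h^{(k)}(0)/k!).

L = -1 + (-14 - 146·x - 504·x^2 - 576·x^3)·Dx  (order 1).
h: a_k = -21, 3/2, -63/8, 591/16, -20895/128, 178173/256, -2968371/1024, 24334983/2048, -1578155103/32768, 12690163185/65536, …
ICs: h(0) = -21.

f: a_k = 3, 9/2, -27/8, 81/16, -1215/128, 5103/256, -45927/1024, 216513/2048, -8444007/32768, 42220035/65536, …
g: a_k = -2, -4, 4, -8, 20, -56, 168, -528, 1716, -5720, …
h₀=f·g: eliminate ⇒ L₀, order ≤ 1·1.
h₀' ⇒ L via d/dx closure of L₀.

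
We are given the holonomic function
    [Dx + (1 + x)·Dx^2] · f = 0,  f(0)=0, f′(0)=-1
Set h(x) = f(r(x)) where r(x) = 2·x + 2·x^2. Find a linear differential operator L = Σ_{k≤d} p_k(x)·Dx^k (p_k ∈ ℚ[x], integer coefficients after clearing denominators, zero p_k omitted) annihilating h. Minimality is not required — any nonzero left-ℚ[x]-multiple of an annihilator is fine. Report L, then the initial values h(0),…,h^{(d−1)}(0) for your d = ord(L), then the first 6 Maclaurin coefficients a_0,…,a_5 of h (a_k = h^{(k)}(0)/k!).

f: a_k = 0, -1, 1/2, -1/3, 1/4, -1/5, …
L₀ from L_f via x↦r, Dx↦r'^{-1}Dx.
L = (4·x + 4·x^2)·Dx + (1 + 4·x + 6·x^2 + 4·x^3)·Dx^2  (order 2).
h: a_k = 0, -2, 0, 4/3, -2, 8/5, …
ICs: h(0) = 0, h′(0) = -2.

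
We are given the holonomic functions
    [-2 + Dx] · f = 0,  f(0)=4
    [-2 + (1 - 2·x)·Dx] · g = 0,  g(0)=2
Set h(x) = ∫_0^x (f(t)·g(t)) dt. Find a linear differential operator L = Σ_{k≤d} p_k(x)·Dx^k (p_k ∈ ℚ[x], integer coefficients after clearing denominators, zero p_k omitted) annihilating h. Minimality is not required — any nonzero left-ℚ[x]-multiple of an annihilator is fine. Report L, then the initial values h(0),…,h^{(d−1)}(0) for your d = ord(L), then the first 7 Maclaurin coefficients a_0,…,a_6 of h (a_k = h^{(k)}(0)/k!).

f: a_k = 4, 8, 8, 16/3, 8/3, 16/15, 16/45, …
g: a_k = 2, 4, 8, 16, 32, 64, 128, …
L₀ := L_f ⊗_s L_g (sym. prod.), ord ≤ 1.
∫: right-multiply L₀ by Dx.
L = (4 - 4·x)·Dx + (-1 + 2·x)·Dx^2  (order 2).
h: a_k = 0, 8, 16, 80/3, 128/3, 208/3, 5216/45, …
ICs: h(0) = 0, h′(0) = 8.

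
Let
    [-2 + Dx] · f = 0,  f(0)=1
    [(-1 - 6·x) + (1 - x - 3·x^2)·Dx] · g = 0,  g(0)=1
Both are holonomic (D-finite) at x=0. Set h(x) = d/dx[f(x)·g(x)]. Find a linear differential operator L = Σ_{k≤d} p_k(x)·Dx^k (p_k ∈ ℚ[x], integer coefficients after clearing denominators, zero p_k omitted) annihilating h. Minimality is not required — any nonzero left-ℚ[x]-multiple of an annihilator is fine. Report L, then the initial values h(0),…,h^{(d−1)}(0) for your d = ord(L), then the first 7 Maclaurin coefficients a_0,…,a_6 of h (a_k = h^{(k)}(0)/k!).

L = (16 + 30·x - 2·x^2 - 48·x^3 + 36·x^4) + (-3 - x + 19·x^2 + 6·x^3 - 18·x^4)·Dx  (order 1).
h: a_k = 3, 16, 55, 172, 1474/3, 20462/15, 54829/15, …
ICs: h(0) = 3.

f: a_k = 1, 2, 2, 4/3, 2/3, 4/15, 4/45, …
g: a_k = 1, 1, 4, 7, 19, 40, 97, …
h₀=f·g: eliminate ⇒ L₀, order ≤ 1·1.
h₀' ⇒ L via d/dx closure of L₀.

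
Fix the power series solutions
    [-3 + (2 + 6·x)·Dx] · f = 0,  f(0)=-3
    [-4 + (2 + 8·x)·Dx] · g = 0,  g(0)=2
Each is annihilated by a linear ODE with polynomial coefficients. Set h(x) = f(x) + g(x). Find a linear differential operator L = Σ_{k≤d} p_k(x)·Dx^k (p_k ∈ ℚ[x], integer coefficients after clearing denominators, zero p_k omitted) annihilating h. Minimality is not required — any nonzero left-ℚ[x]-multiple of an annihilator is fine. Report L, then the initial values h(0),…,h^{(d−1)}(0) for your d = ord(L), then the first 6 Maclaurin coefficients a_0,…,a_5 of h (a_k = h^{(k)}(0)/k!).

L = -6 + (7 + 24·x)·Dx + (2 + 14·x + 24·x^2)·Dx^2  (order 2).
h: a_k = -1, -1/2, -5/8, 47/16, -1345/128, 9233/256, …
ICs: h(0) = -1, h′(0) = -1/2.

f: a_k = -3, -9/2, 27/8, -81/16, 1215/128, -5103/256, …
g: a_k = 2, 4, -4, 8, -20, 56, …
h₀=f+g: left-lcm gives L₀, ord ≤ 2.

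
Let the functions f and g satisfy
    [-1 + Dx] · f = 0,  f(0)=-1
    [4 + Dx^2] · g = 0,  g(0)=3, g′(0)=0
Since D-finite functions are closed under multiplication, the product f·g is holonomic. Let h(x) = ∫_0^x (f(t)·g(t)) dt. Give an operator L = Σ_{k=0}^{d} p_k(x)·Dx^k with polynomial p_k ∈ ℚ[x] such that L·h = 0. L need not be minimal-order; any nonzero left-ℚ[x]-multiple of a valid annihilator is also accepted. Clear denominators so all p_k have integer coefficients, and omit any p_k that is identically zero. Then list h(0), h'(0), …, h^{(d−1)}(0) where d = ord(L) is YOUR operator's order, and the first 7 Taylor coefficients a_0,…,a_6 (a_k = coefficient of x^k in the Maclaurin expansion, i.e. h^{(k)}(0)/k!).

L = 5·Dx - 2·Dx^2 + Dx^3  (order 3).
h: a_k = 0, -3, -3/2, 3/2, 11/8, 7/40, -41/240, …
ICs: h(0) = 0, h′(0) = -3, h′′(0) = -3.

f: a_k = -1, -1, -1/2, -1/6, -1/24, -1/120, -1/720, …
g: a_k = 3, 0, -6, 0, 2, 0, -4/15, …
Product ⇒ symmetric product L₀, ord ≤ 2.
∫: right-multiply L₀ by Dx.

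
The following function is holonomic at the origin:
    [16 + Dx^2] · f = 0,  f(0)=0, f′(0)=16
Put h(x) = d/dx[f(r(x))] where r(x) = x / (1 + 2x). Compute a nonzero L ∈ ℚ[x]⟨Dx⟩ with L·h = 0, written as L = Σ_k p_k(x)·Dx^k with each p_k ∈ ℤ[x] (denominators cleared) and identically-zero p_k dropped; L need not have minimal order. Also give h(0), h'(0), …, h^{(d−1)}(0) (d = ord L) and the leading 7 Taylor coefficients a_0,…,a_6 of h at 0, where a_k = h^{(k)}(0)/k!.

f: a_k = 0, 16, 0, -128/3, 0, 512/15, 0, …
L₀ from L_f via x↦r, Dx↦r'^{-1}Dx.
Differentiate: ansatz ord ≤ ord L₀ ⇒ L.
L = (40 + 96·x + 96·x^2) + (12 + 72·x + 144·x^2 + 96·x^3)·Dx + (1 + 8·x + 24·x^2 + 32·x^3 + 16·x^4)·Dx^2  (order 2).
h: a_k = 16, -64, 64, 512, -11008/3, 15360, -2262016/45, …
ICs: h(0) = 16, h′(0) = -64.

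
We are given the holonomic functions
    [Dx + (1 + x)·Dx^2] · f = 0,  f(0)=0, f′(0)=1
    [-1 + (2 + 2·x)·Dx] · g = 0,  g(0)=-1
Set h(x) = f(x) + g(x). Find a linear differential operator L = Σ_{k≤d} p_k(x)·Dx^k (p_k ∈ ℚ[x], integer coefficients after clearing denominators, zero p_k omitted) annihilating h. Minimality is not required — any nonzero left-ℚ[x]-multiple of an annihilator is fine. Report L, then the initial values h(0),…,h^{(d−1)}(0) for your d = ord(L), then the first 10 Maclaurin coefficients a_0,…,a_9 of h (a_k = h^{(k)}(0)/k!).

L = Dx + (5 + 5·x)·Dx^2 + (2 + 4·x + 2·x^2)·Dx^3  (order 3).
h: a_k = -1, 1/2, -3/8, 13/48, -27/128, 221/1280, -449/3072, 1817/14336, -3667/32768, 59101/589824, …
ICs: h(0) = -1, h′(0) = 1/2, h′′(0) = -3/4.

f: a_k = 0, 1, -1/2, 1/3, -1/4, 1/5, -1/6, 1/7, -1/8, 1/9, …
g: a_k = -1, -1/2, 1/8, -1/16, 5/128, -7/256, 21/1024, -33/2048, 429/32768, -715/65536, …
L₀ := lclm(L_f,L_g); ord L₀ ≤ 2+1.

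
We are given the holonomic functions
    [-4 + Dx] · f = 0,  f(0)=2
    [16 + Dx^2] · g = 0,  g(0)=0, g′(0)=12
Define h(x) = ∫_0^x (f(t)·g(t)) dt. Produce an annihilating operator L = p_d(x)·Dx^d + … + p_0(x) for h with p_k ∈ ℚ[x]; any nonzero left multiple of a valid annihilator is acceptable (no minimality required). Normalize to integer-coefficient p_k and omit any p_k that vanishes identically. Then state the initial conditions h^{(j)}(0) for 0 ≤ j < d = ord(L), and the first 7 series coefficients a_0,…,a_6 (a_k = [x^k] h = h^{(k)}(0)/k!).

f: a_k = 2, 8, 16, 64/3, 64/3, 256/15, 512/45, …
g: a_k = 0, 12, 0, -32, 0, 128/5, 0, …
L₀ := L_f ⊗_s L_g (sym. prod.), ord ≤ 2.
∫: right-multiply L₀ by Dx.
L = 32·Dx - 8·Dx^2 + Dx^3  (order 3).
h: a_k = 0, 0, 12, 32, 32, 0, -512/15, …
ICs: h(0) = 0, h′(0) = 0, h′′(0) = 24.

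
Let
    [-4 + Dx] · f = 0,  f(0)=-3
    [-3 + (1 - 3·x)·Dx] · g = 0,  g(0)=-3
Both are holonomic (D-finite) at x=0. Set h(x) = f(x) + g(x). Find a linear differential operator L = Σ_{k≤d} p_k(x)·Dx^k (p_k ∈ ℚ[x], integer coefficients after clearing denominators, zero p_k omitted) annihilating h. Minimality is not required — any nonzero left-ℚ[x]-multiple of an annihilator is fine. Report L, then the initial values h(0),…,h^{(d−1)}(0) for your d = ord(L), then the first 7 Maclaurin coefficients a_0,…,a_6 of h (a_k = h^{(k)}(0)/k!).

L = (24 + 144·x) + (-2 - 96·x + 144·x^2)·Dx + (-1 + 15·x - 36·x^2)·Dx^2  (order 2).
h: a_k = -6, -21, -51, -113, -275, -3773/5, -33061/15, …
ICs: h(0) = -6, h′(0) = -21.

f: a_k = -3, -12, -24, -32, -32, -128/5, -256/15, …
g: a_k = -3, -9, -27, -81, -243, -729, -2187, …
L₀ := lclm(L_f,L_g); ord L₀ ≤ 1+1.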